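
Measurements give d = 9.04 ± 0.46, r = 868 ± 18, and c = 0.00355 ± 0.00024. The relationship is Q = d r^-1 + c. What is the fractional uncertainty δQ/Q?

0.0444

Let p = d·r^-1 = 0.0104. δp/p = √((1·δd/d)² + (-1·δr/r)²) = √(0.00259 + 0.000430) = 0.0549, so δp = 0.000572.
Q = p + c: δQ = √(δp² + δc²) = √(3.27e-07 + 5.76e-08) = 0.000621
Q = 0.0140, so δQ/Q = 0.000621/0.0140 = 0.0444.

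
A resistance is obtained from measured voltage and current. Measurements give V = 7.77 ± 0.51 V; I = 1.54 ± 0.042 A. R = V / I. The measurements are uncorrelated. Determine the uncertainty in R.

R is a product of powers, so relative uncertainties combine in quadrature:
  (1·δV/V)² = (1×0.0656)² = 0.00431;  (-1·δI/I)² = (-1×0.0273)² = 0.000744
δR/R = √(0.00505) = 0.0711
R = 5.05 Ω, so δR = 0.0711 × 5.05 = 0.359 Ω.

0.359 Ω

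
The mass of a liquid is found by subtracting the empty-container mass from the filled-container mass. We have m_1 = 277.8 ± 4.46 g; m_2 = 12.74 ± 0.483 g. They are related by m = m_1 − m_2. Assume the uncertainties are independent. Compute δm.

4.49 g

Sums and differences: (δm)² = Σ (cᵢ δxᵢ)².
  (δm_1)² = 19.9;  (δm_2)² = 0.233
δm = √(20.1) = 4.49 g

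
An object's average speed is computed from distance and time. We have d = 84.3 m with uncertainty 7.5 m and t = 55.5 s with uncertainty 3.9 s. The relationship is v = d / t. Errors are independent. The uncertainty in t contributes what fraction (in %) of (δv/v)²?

38.4%

(δv/v)² = (1·δd/d)² + (-1·δt/t)²
  d term: (1×0.0890)² = 0.00792
  t term: (-1×0.0703)² = 0.00494
Total = 0.0129. Share from t = 0.00494/0.0129 = 0.384.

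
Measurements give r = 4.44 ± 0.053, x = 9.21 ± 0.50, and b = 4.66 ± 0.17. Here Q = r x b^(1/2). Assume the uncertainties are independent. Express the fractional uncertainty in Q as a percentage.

Relative error in a monomial: (δQ/Q)² = Σ (nᵢ · δxᵢ/xᵢ)².
  (1·δr/r)² = (1×0.0119)² = 0.000142;  (1·δx/x)² = (1×0.0543)² = 0.00295;  (½·δb/b)² = (0.5×0.0365)² = 0.000333
δQ/Q = √(0.00342) = 0.0585

5.85%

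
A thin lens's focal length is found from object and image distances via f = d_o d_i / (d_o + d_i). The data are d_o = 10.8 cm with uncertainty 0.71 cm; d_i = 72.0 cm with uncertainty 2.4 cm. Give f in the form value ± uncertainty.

∂f/∂d_o = (d_i/(d_o+d_i))² = 0.756;  ∂f/∂d_i = (d_o/(d_o+d_i))² = 0.0170
δf = √((∂f/∂d_o · δd_o)² + (∂f/∂d_i · δd_i)²) = √(0.288 + 0.00167) = 0.538 cm
f = 9.39 cm.

9.39 ± 0.538 cm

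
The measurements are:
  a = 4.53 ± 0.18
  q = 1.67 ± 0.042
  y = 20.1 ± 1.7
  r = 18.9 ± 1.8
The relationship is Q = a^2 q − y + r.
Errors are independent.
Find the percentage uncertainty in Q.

11.4%

Let p = a^2·q = 34.3. δp/p = √((2·δa/a)² + (1·δq/q)²) = √(0.00632 + 0.000633) = 0.0834, so δp = 2.86.
Q = p − y + r: δQ = √(δp² + δy² + δr²) = √(8.16 + 2.89 + 3.24) = 3.78
Q = 33.1, so δQ/Q = 3.78/33.1 = 0.114.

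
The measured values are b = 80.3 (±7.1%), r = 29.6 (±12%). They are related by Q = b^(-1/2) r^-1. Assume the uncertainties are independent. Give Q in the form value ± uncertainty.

0.00377 ± 0.000472

Products/powers → add relative errors in quadrature, weighted by exponent:
  (−½·δb/b)² = (-0.5×0.0710)² = 0.00126;  (-1·δr/r)² = (-1×0.120)² = 0.0144
δQ/Q = √(0.0157) = 0.125
Q = 0.00377, so δQ = 0.125 × 0.00377 = 0.000472.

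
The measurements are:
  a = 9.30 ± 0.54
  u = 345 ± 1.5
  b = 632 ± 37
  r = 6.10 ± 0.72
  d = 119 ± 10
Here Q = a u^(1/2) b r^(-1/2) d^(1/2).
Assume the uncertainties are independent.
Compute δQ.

52900

Relative error in a monomial: (δQ/Q)² = Σ (nᵢ · δxᵢ/xᵢ)².
  (1·δa/a)² = (1×0.0581)² = 0.00337;  (½·δu/u)² = (0.5×0.00435)² = 4.73e-06;  (1·δb/b)² = (1×0.0585)² = 0.00343;  (−½·δr/r)² = (-0.5×0.118)² = 0.00348;  (½·δd/d)² = (0.5×0.0840)² = 0.00177
δQ/Q = √(0.0121) = 0.110
Q = 4.82e+05, so δQ = 0.110 × 4.82e+05 = 52900.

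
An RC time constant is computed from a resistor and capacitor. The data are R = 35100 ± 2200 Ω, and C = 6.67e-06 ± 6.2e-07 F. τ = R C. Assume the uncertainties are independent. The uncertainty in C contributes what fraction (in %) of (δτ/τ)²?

(δτ/τ)² = (1·δR/R)² + (1·δC/C)²
  R term: (1×0.0627)² = 0.00393
  C term: (1×0.0930)² = 0.00864
Total = 0.0126. Share from C = 0.00864/0.0126 = 0.687.

68.7%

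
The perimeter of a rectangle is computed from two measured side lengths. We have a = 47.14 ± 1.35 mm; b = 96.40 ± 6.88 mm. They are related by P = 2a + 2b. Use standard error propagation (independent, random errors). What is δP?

Absolute uncertainties add in quadrature for a linear combination:
  (2·δa)² = 7.29;  (2·δb)² = 189
δP = √(197) = 14.0 mm

14.0 mm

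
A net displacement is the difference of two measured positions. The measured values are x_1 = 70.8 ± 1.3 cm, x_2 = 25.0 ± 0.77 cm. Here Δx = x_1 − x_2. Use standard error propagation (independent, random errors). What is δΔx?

1.51 cm

Absolute uncertainties add in quadrature for a linear combination:
  (δx_1)² = 1.69;  (δx_2)² = 0.593
δΔx = √(2.28) = 1.51 cm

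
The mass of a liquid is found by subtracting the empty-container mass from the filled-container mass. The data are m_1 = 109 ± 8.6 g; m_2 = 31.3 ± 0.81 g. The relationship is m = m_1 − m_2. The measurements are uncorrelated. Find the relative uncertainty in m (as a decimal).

m is a linear combination, so absolute uncertainties add in quadrature:
  (δm_1)² = 74.0;  (δm_2)² = 0.656
δm = √(74.6) = 8.64 g
m = 77.7 g, so δm/m = 8.64/77.7 = 0.111.

0.111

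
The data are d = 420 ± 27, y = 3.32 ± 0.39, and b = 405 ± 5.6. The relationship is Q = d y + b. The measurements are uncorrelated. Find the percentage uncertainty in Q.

Let p = d·y = 1390. δp/p = √((1·δd/d)² + (1·δy/y)²) = √(0.00413 + 0.0138) = 0.134, so δp = 187.
Q = p + b: δQ = √(δp² + δb²) = √(34900 + 31.4) = 187
Q = 1800, so δQ/Q = 187/1800 = 0.104.

10.4%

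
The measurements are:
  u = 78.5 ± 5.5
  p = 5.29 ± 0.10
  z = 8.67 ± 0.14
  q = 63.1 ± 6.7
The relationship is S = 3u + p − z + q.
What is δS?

S is a linear combination, so absolute uncertainties add in quadrature:
  (3·δu)² = 272;  (δp)² = 0.0100;  (δz)² = 0.0196;  (δq)² = 44.9
δS = √(317) = 17.8

17.8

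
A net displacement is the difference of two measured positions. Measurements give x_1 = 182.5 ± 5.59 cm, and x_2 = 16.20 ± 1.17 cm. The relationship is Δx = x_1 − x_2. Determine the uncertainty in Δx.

Each term contributes (cᵢ δxᵢ)² to (δΔx)²:
  (δx_1)² = 31.2;  (δx_2)² = 1.37
δΔx = √(32.6) = 5.71 cm

5.71 cm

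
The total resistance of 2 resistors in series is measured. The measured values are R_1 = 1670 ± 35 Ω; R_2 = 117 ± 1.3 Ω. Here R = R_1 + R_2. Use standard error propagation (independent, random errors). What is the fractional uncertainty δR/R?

0.0196

Absolute uncertainties add in quadrature for a linear combination:
  (δR_1)² = 1220;  (δR_2)² = 1.69
δR = √(1230) = 35.0 Ω
R = 1790 Ω, so δR/R = 35.0/1790 = 0.0196.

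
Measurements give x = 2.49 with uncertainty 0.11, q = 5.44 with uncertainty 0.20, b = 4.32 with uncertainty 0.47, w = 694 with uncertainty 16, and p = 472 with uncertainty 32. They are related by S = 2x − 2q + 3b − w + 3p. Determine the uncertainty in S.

97.3

S is a linear combination, so absolute uncertainties add in quadrature:
  (2·δx)² = 0.0484;  (2·δq)² = 0.160;  (3·δb)² = 1.99;  (δw)² = 256;  (3·δp)² = 9220
δS = √(9470) = 97.3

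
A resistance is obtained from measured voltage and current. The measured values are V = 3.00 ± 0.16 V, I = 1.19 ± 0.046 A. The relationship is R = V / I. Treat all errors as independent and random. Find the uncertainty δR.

0.166 Ω

Since R is a product/quotient, work with relative uncertainties:
  (1·δV/V)² = (1×0.0533)² = 0.00284;  (-1·δI/I)² = (-1×0.0387)² = 0.00149
δR/R = √(0.00434) = 0.0659
R = 2.52 Ω, so δR = 0.0659 × 2.52 = 0.166 Ω.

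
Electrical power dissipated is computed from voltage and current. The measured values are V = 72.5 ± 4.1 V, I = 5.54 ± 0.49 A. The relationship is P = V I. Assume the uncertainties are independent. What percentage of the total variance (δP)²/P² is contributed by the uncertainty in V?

(δP/P)² = (1·δV/V)² + (1·δI/I)²
  V term: (1×0.0566)² = 0.00320
  I term: (1×0.0884)² = 0.00782
Total = 0.0110. Share from V = 0.00320/0.0110 = 0.290.

29.0%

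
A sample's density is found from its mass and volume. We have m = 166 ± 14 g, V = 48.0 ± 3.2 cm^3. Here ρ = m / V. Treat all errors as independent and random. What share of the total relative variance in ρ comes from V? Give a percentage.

38.5%

(δρ/ρ)² = (1·δm/m)² + (-1·δV/V)²
  m term: (1×0.0843)² = 0.00711
  V term: (-1×0.0667)² = 0.00444
Total = 0.0116. Share from V = 0.00444/0.0116 = 0.385.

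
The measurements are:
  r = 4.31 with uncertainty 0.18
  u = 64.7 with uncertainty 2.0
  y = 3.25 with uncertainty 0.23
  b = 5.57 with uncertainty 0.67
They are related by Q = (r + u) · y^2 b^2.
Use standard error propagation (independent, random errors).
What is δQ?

Let w = r + u = 69.0. δw = √(δr² + δu²) = √(0.0324 + 4.00) = 2.01, so δw/w = 0.0291.
Q is then a monomial in w, y, b:
δQ/Q = √((δw/w)² + (2·δy/y)² + (2·δb/b)²) = √(0.000847 + 0.0200 + 0.0579) = 0.281
Q = 22600, so δQ = 0.281 × 22600 = 6350.

6350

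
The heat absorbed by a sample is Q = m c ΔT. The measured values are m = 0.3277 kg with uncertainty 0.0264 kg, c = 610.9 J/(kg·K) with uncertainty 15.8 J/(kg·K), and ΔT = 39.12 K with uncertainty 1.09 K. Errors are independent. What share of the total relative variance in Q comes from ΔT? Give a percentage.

(δQ/Q)² = (1·δm/m)² + (1·δc/c)² + (1·δΔT/ΔT)²
  m term: (1×0.0806)² = 0.00649
  c term: (1×0.0259)² = 0.000669
  ΔT term: (1×0.0279)² = 0.000776
Total = 0.00794. Share from ΔT = 0.000776/0.00794 = 0.0978.

9.78%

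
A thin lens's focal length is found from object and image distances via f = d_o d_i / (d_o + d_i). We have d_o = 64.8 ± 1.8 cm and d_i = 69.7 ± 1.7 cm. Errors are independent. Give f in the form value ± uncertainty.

33.6 ± 0.624 cm

∂f/∂d_o = (d_i/(d_o+d_i))² = 0.269;  ∂f/∂d_i = (d_o/(d_o+d_i))² = 0.232
δf = √((∂f/∂d_o · δd_o)² + (∂f/∂d_i · δd_i)²) = √(0.234 + 0.156) = 0.624 cm
f = 33.6 cm.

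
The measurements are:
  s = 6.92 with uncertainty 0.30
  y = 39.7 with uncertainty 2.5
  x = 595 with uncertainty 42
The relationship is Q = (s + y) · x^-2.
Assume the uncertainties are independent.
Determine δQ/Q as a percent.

Let u = s + y = 46.6. δu = √(δs² + δy²) = √(0.0900 + 6.25) = 2.52, so δu/u = 0.0540.
Q is then a monomial in u, x:
δQ/Q = √((δu/u)² + (-2·δx/x)²) = √(0.00292 + 0.0199) = 0.151

15.1%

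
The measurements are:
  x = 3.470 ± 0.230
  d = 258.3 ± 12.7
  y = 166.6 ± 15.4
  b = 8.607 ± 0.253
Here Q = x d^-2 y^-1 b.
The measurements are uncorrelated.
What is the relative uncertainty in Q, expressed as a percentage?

15.3%

Relative error in a monomial: (δQ/Q)² = Σ (nᵢ · δxᵢ/xᵢ)².
  (1·δx/x)² = (1×0.0663)² = 0.00439;  (-2·δd/d)² = (-2×0.0492)² = 0.00967;  (-1·δy/y)² = (-1×0.0924)² = 0.00854;  (1·δb/b)² = (1×0.0294)² = 0.000864
δQ/Q = √(0.0235) = 0.153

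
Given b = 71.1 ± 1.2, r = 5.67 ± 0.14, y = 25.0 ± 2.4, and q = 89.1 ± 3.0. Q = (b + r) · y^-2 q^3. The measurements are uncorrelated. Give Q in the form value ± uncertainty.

Let u = b + r = 76.8. δu = √(δb² + δr²) = √(1.44 + 0.0196) = 1.21, so δu/u = 0.0157.
Q is then a monomial in u, y, q:
δQ/Q = √((δu/u)² + (-2·δy/y)² + (3·δq/q)²) = √(0.000248 + 0.0369 + 0.0102) = 0.218
Q = 86900, so δQ = 0.218 × 86900 = 18900.

86900 ± 18900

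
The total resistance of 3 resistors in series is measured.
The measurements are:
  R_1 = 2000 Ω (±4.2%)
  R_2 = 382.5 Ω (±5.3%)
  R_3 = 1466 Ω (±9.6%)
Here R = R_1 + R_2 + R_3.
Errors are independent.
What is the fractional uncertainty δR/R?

0.0429

Absolute uncertainties add in quadrature for a linear combination:
  (δR_1)² = 7060;  (δR_2)² = 411;  (δR_3)² = 19800
δR = √(27300) = 165 Ω
R = 3848 Ω, so δR/R = 165/3848 = 0.0429.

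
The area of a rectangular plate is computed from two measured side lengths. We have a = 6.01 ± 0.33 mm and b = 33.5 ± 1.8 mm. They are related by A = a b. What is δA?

For a monomial A ∝ a, b, fractional errors add in quadrature:
  (1·δa/a)² = (1×0.0549)² = 0.00301;  (1·δb/b)² = (1×0.0537)² = 0.00289
δA/A = √(0.00590) = 0.0768
A = 201 mm^2, so δA = 0.0768 × 201 = 15.5 mm^2.

15.5 mm^2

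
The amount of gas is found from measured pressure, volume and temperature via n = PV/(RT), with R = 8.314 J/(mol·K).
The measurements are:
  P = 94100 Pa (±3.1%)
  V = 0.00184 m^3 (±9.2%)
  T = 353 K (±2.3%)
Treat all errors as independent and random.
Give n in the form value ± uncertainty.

0.0590 ± 0.00589 mol

Each factor contributes (exponent × relative error)² to (δn/n)²:
  (1·δP/P)² = (1×0.0310)² = 0.000961;  (1·δV/V)² = (1×0.0920)² = 0.00846;  (-1·δT/T)² = (-1×0.0230)² = 0.000529
δn/n = √(0.00995) = 0.0998
n = 0.0590 mol, so δn = 0.0998 × 0.0590 = 0.00589 mol.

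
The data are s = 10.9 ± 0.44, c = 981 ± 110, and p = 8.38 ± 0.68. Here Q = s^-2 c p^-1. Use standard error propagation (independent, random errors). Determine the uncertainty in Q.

Each factor contributes (exponent × relative error)² to (δQ/Q)²:
  (-2·δs/s)² = (-2×0.0404)² = 0.00652;  (1·δc/c)² = (1×0.112)² = 0.0126;  (-1·δp/p)² = (-1×0.0811)² = 0.00658
δQ/Q = √(0.0257) = 0.160
Q = 0.985, so δQ = 0.160 × 0.985 = 0.158.

0.158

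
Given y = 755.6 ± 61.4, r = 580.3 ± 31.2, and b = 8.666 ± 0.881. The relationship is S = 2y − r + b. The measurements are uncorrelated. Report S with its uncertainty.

Sums and differences: (δS)² = Σ (cᵢ δxᵢ)².
  (2·δy)² = 15100;  (δr)² = 973;  (δb)² = 0.776
δS = √(16100) = 127
S = 939.6.

939.6 ± 127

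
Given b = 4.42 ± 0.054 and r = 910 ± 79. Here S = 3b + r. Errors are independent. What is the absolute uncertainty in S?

S is a linear combination, so absolute uncertainties add in quadrature:
  (3·δb)² = 0.0262;  (δr)² = 6240
δS = √(6240) = 79.0

79.0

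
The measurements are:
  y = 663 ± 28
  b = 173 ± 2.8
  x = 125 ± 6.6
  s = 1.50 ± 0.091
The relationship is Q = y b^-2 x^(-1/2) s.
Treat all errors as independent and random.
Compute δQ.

Since Q is a product/quotient, work with relative uncertainties:
  (1·δy/y)² = (1×0.0422)² = 0.00178;  (-2·δb/b)² = (-2×0.0162)² = 0.00105;  (−½·δx/x)² = (-0.5×0.0528)² = 0.000697;  (1·δs/s)² = (1×0.0607)² = 0.00368
δQ/Q = √(0.00721) = 0.0849
Q = 0.00297, so δQ = 0.0849 × 0.00297 = 0.000252.

0.000252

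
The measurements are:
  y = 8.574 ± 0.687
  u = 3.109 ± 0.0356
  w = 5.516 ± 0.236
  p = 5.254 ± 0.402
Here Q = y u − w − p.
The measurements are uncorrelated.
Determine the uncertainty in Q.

Let h = y·u = 26.66. δh/h = √((1·δy/y)² + (1·δu/u)²) = √(0.00642 + 0.000131) = 0.0809, so δh = 2.16.
Q = h − w − p: δQ = √(δh² + δw² + δp²) = √(4.66 + 0.0557 + 0.162) = 2.21

2.21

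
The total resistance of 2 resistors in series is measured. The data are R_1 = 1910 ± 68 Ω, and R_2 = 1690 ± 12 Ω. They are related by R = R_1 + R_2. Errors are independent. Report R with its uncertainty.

3600 ± 69.1 Ω

Sums and differences: (δR)² = Σ (cᵢ δxᵢ)².
  (δR_1)² = 4620;  (δR_2)² = 144
δR = √(4770) = 69.1 Ω
R = 3600 Ω.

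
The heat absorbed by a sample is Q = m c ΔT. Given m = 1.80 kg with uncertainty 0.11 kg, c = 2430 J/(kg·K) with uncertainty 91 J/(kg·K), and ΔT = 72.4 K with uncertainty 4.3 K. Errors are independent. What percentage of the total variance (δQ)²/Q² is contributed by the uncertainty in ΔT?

(δQ/Q)² = (1·δm/m)² + (1·δc/c)² + (1·δΔT/ΔT)²
  m term: (1×0.0611)² = 0.00373
  c term: (1×0.0374)² = 0.00140
  ΔT term: (1×0.0594)² = 0.00353
Total = 0.00866. Share from ΔT = 0.00353/0.00866 = 0.407.

40.7%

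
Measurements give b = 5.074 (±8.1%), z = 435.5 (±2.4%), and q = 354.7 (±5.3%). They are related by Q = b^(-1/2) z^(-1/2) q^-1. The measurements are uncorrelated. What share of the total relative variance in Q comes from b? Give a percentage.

35.7%

(δQ/Q)² = (−½·δb/b)² + (−½·δz/z)² + (-1·δq/q)²
  b term: (-0.5×0.0810)² = 0.00164
  z term: (-0.5×0.0240)² = 0.000144
  q term: (-1×0.0530)² = 0.00281
Total = 0.00459. Share from b = 0.00164/0.00459 = 0.357.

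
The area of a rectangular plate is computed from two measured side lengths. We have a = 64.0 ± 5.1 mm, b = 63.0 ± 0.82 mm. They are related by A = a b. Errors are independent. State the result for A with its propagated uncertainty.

4030 ± 326 mm^2

For a monomial A ∝ a, b, fractional errors add in quadrature:
  (1·δa/a)² = (1×0.0797)² = 0.00635;  (1·δb/b)² = (1×0.0130)² = 0.000169
δA/A = √(0.00652) = 0.0807
A = 4030 mm^2, so δA = 0.0807 × 4030 = 326 mm^2.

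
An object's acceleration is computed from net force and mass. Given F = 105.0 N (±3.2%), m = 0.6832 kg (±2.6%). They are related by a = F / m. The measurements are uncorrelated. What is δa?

6.34 m/s^2

For a monomial a ∝ F, m^-1, fractional errors add in quadrature:
  (1·δF/F)² = (1×0.0320)² = 0.00102;  (-1·δm/m)² = (-1×0.0260)² = 0.000676
δa/a = √(0.00170) = 0.0412
a = 153.7 m/s^2, so δa = 0.0412 × 153.7 = 6.34 m/s^2.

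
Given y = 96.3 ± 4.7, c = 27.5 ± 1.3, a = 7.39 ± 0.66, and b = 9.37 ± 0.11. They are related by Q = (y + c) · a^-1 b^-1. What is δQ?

0.176

Let u = y + c = 124. δu = √(δy² + δc²) = √(22.1 + 1.69) = 4.88, so δu/u = 0.0394.
Q is then a monomial in u, a, b:
δQ/Q = √((δu/u)² + (-1·δa/a)² + (-1·δb/b)²) = √(0.00155 + 0.00798 + 0.000138) = 0.0983
Q = 1.79, so δQ = 0.0983 × 1.79 = 0.176.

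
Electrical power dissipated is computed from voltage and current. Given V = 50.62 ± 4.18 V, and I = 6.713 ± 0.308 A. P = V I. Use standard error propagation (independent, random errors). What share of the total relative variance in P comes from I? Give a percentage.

(δP/P)² = (1·δV/V)² + (1·δI/I)²
  V term: (1×0.0826)² = 0.00682
  I term: (1×0.0459)² = 0.00211
Total = 0.00892. Share from I = 0.00211/0.00892 = 0.236.

23.6%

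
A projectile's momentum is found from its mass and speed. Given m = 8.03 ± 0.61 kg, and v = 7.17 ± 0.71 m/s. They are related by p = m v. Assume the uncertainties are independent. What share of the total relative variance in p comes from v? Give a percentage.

63.0%

(δp/p)² = (1·δm/m)² + (1·δv/v)²
  m term: (1×0.0760)² = 0.00577
  v term: (1×0.0990)² = 0.00981
Total = 0.0156. Share from v = 0.00981/0.0156 = 0.630.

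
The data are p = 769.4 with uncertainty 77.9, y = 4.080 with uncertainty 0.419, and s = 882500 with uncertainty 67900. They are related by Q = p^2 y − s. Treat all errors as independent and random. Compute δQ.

Let w = p^2·y = 2.415e+06. δw/w = √((2·δp/p)² + (1·δy/y)²) = √(0.0410 + 0.0105) = 0.227, so δw = 5.48e+05.
Q = w − s: δQ = √(δw² + δs²) = √(3.01e+11 + 4.61e+09) = 5.53e+05

5.53e+05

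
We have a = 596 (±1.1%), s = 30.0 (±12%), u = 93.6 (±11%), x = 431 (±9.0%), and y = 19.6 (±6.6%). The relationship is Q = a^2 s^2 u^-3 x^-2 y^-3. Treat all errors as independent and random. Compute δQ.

1.36e-07

Each factor contributes (exponent × relative error)² to (δQ/Q)²:
  (2·δa/a)² = (2×0.0110)² = 0.000484;  (2·δs/s)² = (2×0.120)² = 0.0576;  (-3·δu/u)² = (-3×0.110)² = 0.109;  (-2·δx/x)² = (-2×0.0900)² = 0.0324;  (-3·δy/y)² = (-3×0.0660)² = 0.0392
δQ/Q = √(0.239) = 0.488
Q = 2.79e-07, so δQ = 0.488 × 2.79e-07 = 1.36e-07.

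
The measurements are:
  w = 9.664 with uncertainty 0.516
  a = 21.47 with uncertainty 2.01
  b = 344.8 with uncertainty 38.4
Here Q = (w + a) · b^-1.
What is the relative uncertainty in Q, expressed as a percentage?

13.0%

Let u = w + a = 31.13. δu = √(δw² + δa²) = √(0.266 + 4.04) = 2.08, so δu/u = 0.0667.
Q is then a monomial in u, b:
δQ/Q = √((δu/u)² + (-1·δb/b)²) = √(0.00444 + 0.0124) = 0.130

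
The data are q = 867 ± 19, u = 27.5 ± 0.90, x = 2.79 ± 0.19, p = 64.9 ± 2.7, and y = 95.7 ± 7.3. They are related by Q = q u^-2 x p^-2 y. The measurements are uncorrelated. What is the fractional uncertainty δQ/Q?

0.149

Relative error in a monomial: (δQ/Q)² = Σ (nᵢ · δxᵢ/xᵢ)².
  (1·δq/q)² = (1×0.0219)² = 0.000480;  (-2·δu/u)² = (-2×0.0327)² = 0.00428;  (1·δx/x)² = (1×0.0681)² = 0.00464;  (-2·δp/p)² = (-2×0.0416)² = 0.00692;  (1·δy/y)² = (1×0.0763)² = 0.00582
δQ/Q = √(0.0221) = 0.149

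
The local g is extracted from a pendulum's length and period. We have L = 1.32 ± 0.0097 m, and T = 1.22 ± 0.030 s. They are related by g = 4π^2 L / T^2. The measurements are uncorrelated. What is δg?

Each factor contributes (exponent × relative error)² to (δg/g)²:
  (1·δL/L)² = (1×0.00735)² = 5.4e-05;  (-2·δT/T)² = (-2×0.0246)² = 0.00242
δg/g = √(0.00247) = 0.0497
g = 35.0 m/s^2, so δg = 0.0497 × 35.0 = 1.74 m/s^2.

1.74 m/s^2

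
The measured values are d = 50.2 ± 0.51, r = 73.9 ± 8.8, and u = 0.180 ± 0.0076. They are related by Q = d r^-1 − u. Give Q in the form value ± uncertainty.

0.499 ± 0.0815

Let p = d·r^-1 = 0.679. δp/p = √((1·δd/d)² + (-1·δr/r)²) = √(0.000103 + 0.0142) = 0.120, so δp = 0.0812.
Q = p − u: δQ = √(δp² + δu²) = √(0.00659 + 5.78e-05) = 0.0815
Q = 0.499.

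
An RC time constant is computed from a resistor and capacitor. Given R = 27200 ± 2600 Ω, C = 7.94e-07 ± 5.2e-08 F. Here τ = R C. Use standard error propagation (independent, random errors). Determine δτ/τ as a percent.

For a monomial τ ∝ R, C, fractional errors add in quadrature:
  (1·δR/R)² = (1×0.0956)² = 0.00914;  (1·δC/C)² = (1×0.0655)² = 0.00429
δτ/τ = √(0.0134) = 0.116

11.6%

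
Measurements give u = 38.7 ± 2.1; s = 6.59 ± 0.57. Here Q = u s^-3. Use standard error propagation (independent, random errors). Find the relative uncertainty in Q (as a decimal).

Relative error in a monomial: (δQ/Q)² = Σ (nᵢ · δxᵢ/xᵢ)².
  (1·δu/u)² = (1×0.0543)² = 0.00294;  (-3·δs/s)² = (-3×0.0865)² = 0.0673
δQ/Q = √(0.0703) = 0.265

0.265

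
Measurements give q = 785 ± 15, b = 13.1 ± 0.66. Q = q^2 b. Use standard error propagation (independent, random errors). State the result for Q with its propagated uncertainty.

(8.07 ± 0.510) × 10^6

Q is a product of powers, so relative uncertainties combine in quadrature:
  (2·δq/q)² = (2×0.0191)² = 0.00146;  (1·δb/b)² = (1×0.0504)² = 0.00254
δQ/Q = √(0.00400) = 0.0632
Q = 8.07e+06, so δQ = 0.0632 × 8.07e+06 = 5.1e+05.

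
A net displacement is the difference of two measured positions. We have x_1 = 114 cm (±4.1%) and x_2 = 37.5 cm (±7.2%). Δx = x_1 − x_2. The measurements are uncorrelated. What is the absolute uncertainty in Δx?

5.40 cm

Absolute uncertainties add in quadrature for a linear combination:
  (δx_1)² = 21.8;  (δx_2)² = 7.29
δΔx = √(29.1) = 5.40 cm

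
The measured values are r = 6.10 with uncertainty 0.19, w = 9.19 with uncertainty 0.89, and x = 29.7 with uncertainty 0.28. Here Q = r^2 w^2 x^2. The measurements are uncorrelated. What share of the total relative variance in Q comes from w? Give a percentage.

(δQ/Q)² = (2·δr/r)² + (2·δw/w)² + (2·δx/x)²
  r term: (2×0.0311)² = 0.00388
  w term: (2×0.0968)² = 0.0375
  x term: (2×0.00943)² = 0.000356
Total = 0.0418. Share from w = 0.0375/0.0418 = 0.899.

89.9%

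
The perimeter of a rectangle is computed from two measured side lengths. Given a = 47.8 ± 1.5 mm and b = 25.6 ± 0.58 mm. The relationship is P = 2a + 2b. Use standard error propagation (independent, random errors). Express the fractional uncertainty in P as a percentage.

2.19%

Sums and differences: (δP)² = Σ (cᵢ δxᵢ)².
  (2·δa)² = 9.00;  (2·δb)² = 1.35
δP = √(10.3) = 3.22 mm
P = 147 mm, so δP/P = 3.22/147 = 0.0219.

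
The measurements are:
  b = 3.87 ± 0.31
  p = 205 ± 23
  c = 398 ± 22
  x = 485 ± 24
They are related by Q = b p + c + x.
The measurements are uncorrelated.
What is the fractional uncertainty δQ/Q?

Let w = b·p = 793. δw/w = √((1·δb/b)² + (1·δp/p)²) = √(0.00642 + 0.0126) = 0.138, so δw = 109.
Q = w + c + x: δQ = √(δw² + δc² + δx²) = √(12000 + 484 + 576) = 114
Q = 1680, so δQ/Q = 114/1680 = 0.0681.

0.0681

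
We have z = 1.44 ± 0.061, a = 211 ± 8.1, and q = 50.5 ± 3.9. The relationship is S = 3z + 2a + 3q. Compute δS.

For a sum/difference, combine absolute errors in quadrature:
  (3·δz)² = 0.0335;  (2·δa)² = 262;  (3·δq)² = 137
δS = √(399) = 20.0

20.0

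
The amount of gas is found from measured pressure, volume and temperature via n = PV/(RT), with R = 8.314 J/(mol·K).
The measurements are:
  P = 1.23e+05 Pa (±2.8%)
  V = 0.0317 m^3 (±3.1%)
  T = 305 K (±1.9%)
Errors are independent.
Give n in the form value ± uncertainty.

1.54 ± 0.0706 mol

For a monomial n ∝ P, V, T^-1, fractional errors add in quadrature:
  (1·δP/P)² = (1×0.0280)² = 0.000784;  (1·δV/V)² = (1×0.0310)² = 0.000961;  (-1·δT/T)² = (-1×0.0190)² = 0.000361
δn/n = √(0.00211) = 0.0459
n = 1.54 mol, so δn = 0.0459 × 1.54 = 0.0706 mol.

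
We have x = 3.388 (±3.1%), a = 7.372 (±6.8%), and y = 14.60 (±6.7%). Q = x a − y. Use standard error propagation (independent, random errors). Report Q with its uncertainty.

10.38 ± 2.11

Let p = x·a = 24.98. δp/p = √((1·δx/x)² + (1·δa/a)²) = √(0.000961 + 0.00462) = 0.0747, so δp = 1.87.
Q = p − y: δQ = √(δp² + δy²) = √(3.48 + 0.957) = 2.11
Q = 10.38.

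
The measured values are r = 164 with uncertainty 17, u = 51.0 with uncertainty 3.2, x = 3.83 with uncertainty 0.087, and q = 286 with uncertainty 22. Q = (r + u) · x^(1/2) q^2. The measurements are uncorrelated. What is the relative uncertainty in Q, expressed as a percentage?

Let w = r + u = 215. δw = √(δr² + δu²) = √(289 + 10.2) = 17.3, so δw/w = 0.0805.
Q is then a monomial in w, x, q:
δQ/Q = √((δw/w)² + (½·δx/x)² + (2·δq/q)²) = √(0.00647 + 0.000129 + 0.0237) = 0.174

17.4%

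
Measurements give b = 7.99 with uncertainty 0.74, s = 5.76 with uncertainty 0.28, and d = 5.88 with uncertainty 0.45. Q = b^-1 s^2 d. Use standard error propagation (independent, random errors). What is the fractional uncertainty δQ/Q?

For a monomial Q ∝ b^-1, s^2, d, fractional errors add in quadrature:
  (-1·δb/b)² = (-1×0.0926)² = 0.00858;  (2·δs/s)² = (2×0.0486)² = 0.00945;  (1·δd/d)² = (1×0.0765)² = 0.00586
δQ/Q = √(0.0239) = 0.155

0.155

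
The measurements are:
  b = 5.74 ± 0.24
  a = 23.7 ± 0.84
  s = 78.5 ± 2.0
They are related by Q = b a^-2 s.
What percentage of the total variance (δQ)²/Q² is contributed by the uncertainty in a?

(δQ/Q)² = (1·δb/b)² + (-2·δa/a)² + (1·δs/s)²
  b term: (1×0.0418)² = 0.00175
  a term: (-2×0.0354)² = 0.00502
  s term: (1×0.0255)² = 0.000649
Total = 0.00742. Share from a = 0.00502/0.00742 = 0.677.

67.7%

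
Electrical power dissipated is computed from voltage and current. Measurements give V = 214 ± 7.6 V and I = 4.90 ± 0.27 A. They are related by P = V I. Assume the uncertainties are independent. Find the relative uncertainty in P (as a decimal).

0.0656

Each factor contributes (exponent × relative error)² to (δP/P)²:
  (1·δV/V)² = (1×0.0355)² = 0.00126;  (1·δI/I)² = (1×0.0551)² = 0.00304
δP/P = √(0.00430) = 0.0656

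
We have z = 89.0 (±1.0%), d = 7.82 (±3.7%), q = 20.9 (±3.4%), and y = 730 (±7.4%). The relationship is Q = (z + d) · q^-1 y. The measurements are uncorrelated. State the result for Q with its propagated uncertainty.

3380 ± 277

Let u = z + d = 96.8. δu = √(δz² + δd²) = √(0.792 + 0.0837) = 0.936, so δu/u = 0.00967.
Q is then a monomial in u, q, y:
δQ/Q = √((δu/u)² + (-1·δq/q)² + (1·δy/y)²) = √(9.34e-05 + 0.00116 + 0.00548) = 0.0820
Q = 3380, so δQ = 0.0820 × 3380 = 277.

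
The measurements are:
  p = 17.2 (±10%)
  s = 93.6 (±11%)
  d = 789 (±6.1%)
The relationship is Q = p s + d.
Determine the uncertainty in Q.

244

Let w = p·s = 1610. δw/w = √((1·δp/p)² + (1·δs/s)²) = √(0.0100 + 0.0121) = 0.149, so δw = 239.
Q = w + d: δQ = √(δw² + δd²) = √(57300 + 2320) = 244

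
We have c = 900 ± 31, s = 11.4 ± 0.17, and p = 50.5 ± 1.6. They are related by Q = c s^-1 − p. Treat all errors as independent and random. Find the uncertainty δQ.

Let w = c·s^-1 = 78.9. δw/w = √((1·δc/c)² + (-1·δs/s)²) = √(0.00119 + 0.000222) = 0.0375, so δw = 2.96.
Q = w − p: δQ = √(δw² + δp²) = √(8.78 + 2.56) = 3.37

3.37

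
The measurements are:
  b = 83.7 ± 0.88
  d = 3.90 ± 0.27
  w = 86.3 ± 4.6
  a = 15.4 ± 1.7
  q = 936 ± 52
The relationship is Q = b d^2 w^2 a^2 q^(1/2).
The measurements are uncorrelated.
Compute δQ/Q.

0.283

Q is a product of powers, so relative uncertainties combine in quadrature:
  (1·δb/b)² = (1×0.0105)² = 0.000111;  (2·δd/d)² = (2×0.0692)² = 0.0192;  (2·δw/w)² = (2×0.0533)² = 0.0114;  (2·δa/a)² = (2×0.110)² = 0.0487;  (½·δq/q)² = (0.5×0.0556)² = 0.000772
δQ/Q = √(0.0802) = 0.283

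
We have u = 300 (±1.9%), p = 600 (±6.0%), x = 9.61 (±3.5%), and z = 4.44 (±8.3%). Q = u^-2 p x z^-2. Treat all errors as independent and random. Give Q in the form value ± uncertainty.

0.00325 ± 0.000598

Products/powers → add relative errors in quadrature, weighted by exponent:
  (-2·δu/u)² = (-2×0.0190)² = 0.00144;  (1·δp/p)² = (1×0.0600)² = 0.00360;  (1·δx/x)² = (1×0.0350)² = 0.00123;  (-2·δz/z)² = (-2×0.0830)² = 0.0276
δQ/Q = √(0.0338) = 0.184
Q = 0.00325, so δQ = 0.184 × 0.00325 = 0.000598.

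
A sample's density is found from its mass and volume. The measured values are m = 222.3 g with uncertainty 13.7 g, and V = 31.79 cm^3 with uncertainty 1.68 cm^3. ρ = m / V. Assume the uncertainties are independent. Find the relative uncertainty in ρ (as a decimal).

Each factor contributes (exponent × relative error)² to (δρ/ρ)²:
  (1·δm/m)² = (1×0.0616)² = 0.00380;  (-1·δV/V)² = (-1×0.0528)² = 0.00279
δρ/ρ = √(0.00659) = 0.0812

0.0812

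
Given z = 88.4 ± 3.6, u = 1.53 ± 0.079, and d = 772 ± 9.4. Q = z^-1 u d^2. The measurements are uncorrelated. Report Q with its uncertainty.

Relative error in a monomial: (δQ/Q)² = Σ (nᵢ · δxᵢ/xᵢ)².
  (-1·δz/z)² = (-1×0.0407)² = 0.00166;  (1·δu/u)² = (1×0.0516)² = 0.00267;  (2·δd/d)² = (2×0.0122)² = 0.000593
δQ/Q = √(0.00492) = 0.0701
Q = 10300, so δQ = 0.0701 × 10300 = 723.

10300 ± 723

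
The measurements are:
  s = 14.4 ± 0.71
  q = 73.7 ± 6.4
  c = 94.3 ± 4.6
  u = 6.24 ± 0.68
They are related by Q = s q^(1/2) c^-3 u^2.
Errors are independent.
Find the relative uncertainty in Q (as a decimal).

0.271

Since Q is a product/quotient, work with relative uncertainties:
  (1·δs/s)² = (1×0.0493)² = 0.00243;  (½·δq/q)² = (0.5×0.0868)² = 0.00189;  (-3·δc/c)² = (-3×0.0488)² = 0.0214;  (2·δu/u)² = (2×0.109)² = 0.0475
δQ/Q = √(0.0732) = 0.271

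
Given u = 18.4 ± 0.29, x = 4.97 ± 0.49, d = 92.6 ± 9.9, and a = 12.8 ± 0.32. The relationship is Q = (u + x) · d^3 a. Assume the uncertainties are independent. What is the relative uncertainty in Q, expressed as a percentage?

Let w = u + x = 23.4. δw = √(δu² + δx²) = √(0.0841 + 0.240) = 0.569, so δw/w = 0.0244.
Q is then a monomial in w, d, a:
δQ/Q = √((δw/w)² + (3·δd/d)² + (1·δa/a)²) = √(0.000594 + 0.103 + 0.000625) = 0.323

32.3%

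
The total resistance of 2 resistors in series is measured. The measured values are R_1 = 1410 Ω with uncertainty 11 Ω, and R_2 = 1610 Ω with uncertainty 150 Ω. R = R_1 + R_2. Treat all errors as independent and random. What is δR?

Each term contributes (cᵢ δxᵢ)² to (δR)²:
  (δR_1)² = 121;  (δR_2)² = 22500
δR = √(22600) = 150 Ω

150 Ω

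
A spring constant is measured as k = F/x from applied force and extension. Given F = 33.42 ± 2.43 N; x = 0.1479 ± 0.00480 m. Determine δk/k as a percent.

k is a product of powers, so relative uncertainties combine in quadrature:
  (1·δF/F)² = (1×0.0727)² = 0.00529;  (-1·δx/x)² = (-1×0.0325)² = 0.00105
δk/k = √(0.00634) = 0.0796

7.96%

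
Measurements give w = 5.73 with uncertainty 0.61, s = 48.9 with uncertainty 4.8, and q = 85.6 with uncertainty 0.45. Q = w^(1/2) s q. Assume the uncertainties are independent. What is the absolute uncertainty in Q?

1120

Relative error in a monomial: (δQ/Q)² = Σ (nᵢ · δxᵢ/xᵢ)².
  (½·δw/w)² = (0.5×0.106)² = 0.00283;  (1·δs/s)² = (1×0.0982)² = 0.00964;  (1·δq/q)² = (1×0.00526)² = 2.76e-05
δQ/Q = √(0.0125) = 0.112
Q = 10000, so δQ = 0.112 × 10000 = 1120.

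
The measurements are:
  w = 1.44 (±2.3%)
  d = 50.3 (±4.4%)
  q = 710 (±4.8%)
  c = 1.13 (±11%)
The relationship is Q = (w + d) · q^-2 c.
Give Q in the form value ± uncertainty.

Let u = w + d = 51.7. δu = √(δw² + δd²) = √(0.00110 + 4.90) = 2.21, so δu/u = 0.0428.
Q is then a monomial in u, q, c:
δQ/Q = √((δu/u)² + (-2·δq/q)² + (1·δc/c)²) = √(0.00183 + 0.00922 + 0.0121) = 0.152
Q = 0.000116, so δQ = 0.152 × 0.000116 = 1.76e-05.

(1.16 ± 0.176) × 10^-4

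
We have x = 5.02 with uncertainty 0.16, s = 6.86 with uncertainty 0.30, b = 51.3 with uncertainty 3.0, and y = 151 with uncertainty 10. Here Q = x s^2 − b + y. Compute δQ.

Let p = x·s^2 = 236. δp/p = √((1·δx/x)² + (2·δs/s)²) = √(0.00102 + 0.00765) = 0.0931, so δp = 22.0.
Q = p − b + y: δQ = √(δp² + δb² + δy²) = √(484 + 9.00 + 100) = 24.3

24.3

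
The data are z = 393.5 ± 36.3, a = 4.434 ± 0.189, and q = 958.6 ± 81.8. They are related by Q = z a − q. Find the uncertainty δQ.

Let p = z·a = 1745. δp/p = √((1·δz/z)² + (1·δa/a)²) = √(0.00851 + 0.00182) = 0.102, so δp = 177.
Q = p − q: δQ = √(δp² + δq²) = √(31400 + 6690) = 195

195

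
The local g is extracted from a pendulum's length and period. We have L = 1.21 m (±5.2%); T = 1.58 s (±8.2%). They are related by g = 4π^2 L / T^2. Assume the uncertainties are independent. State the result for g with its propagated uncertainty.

For a monomial g ∝ L, T^-2, fractional errors add in quadrature:
  (1·δL/L)² = (1×0.0520)² = 0.00270;  (-2·δT/T)² = (-2×0.0820)² = 0.0269
δg/g = √(0.0296) = 0.172
g = 19.1 m/s^2, so δg = 0.172 × 19.1 = 3.29 m/s^2.

19.1 ± 3.29 m/s^2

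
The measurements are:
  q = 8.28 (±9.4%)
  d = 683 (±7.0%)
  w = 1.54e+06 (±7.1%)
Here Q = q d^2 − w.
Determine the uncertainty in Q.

Let p = q·d^2 = 3.86e+06. δp/p = √((1·δq/q)² + (2·δd/d)²) = √(0.00884 + 0.0196) = 0.169, so δp = 6.51e+05.
Q = p − w: δQ = √(δp² + δw²) = √(4.24e+11 + 1.2e+10) = 6.6e+05

6.6e+05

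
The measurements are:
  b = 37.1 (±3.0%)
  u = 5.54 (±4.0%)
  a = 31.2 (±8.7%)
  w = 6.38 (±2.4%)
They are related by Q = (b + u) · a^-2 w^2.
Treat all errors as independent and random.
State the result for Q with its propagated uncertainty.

1.78 ± 0.325

Let h = b + u = 42.6. δh = √(δb² + δu²) = √(1.24 + 0.0491) = 1.13, so δh/h = 0.0266.
Q is then a monomial in h, a, w:
δQ/Q = √((δh/h)² + (-2·δa/a)² + (2·δw/w)²) = √(0.000708 + 0.0303 + 0.00230) = 0.182
Q = 1.78, so δQ = 0.182 × 1.78 = 0.325.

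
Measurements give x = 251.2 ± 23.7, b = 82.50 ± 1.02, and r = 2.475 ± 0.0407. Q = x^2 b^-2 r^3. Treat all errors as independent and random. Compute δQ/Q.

0.197

Each factor contributes (exponent × relative error)² to (δQ/Q)²:
  (2·δx/x)² = (2×0.0943)² = 0.0356;  (-2·δb/b)² = (-2×0.0124)² = 0.000611;  (3·δr/r)² = (3×0.0164)² = 0.00243
δQ/Q = √(0.0387) = 0.197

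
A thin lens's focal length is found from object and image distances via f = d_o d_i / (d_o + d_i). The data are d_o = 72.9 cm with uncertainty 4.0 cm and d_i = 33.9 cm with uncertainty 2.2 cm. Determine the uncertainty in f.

∂f/∂d_o = (d_i/(d_o+d_i))² = 0.101;  ∂f/∂d_i = (d_o/(d_o+d_i))² = 0.466
δf = √((∂f/∂d_o · δd_o)² + (∂f/∂d_i · δd_i)²) = √(0.162 + 1.05) = 1.10 cm

1.10 cm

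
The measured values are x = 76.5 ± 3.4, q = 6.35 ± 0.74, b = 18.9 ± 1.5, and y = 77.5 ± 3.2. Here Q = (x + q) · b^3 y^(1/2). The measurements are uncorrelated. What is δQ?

1.19e+06

Let u = x + q = 82.8. δu = √(δx² + δq²) = √(11.6 + 0.548) = 3.48, so δu/u = 0.0420.
Q is then a monomial in u, b, y:
δQ/Q = √((δu/u)² + (3·δb/b)² + (½·δy/y)²) = √(0.00176 + 0.0567 + 0.000426) = 0.243
Q = 4.92e+06, so δQ = 0.243 × 4.92e+06 = 1.19e+06.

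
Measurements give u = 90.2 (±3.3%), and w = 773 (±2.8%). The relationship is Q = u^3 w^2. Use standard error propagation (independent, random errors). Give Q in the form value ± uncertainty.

Q is a product of powers, so relative uncertainties combine in quadrature:
  (3·δu/u)² = (3×0.0330)² = 0.00980;  (2·δw/w)² = (2×0.0280)² = 0.00314
δQ/Q = √(0.0129) = 0.114
Q = 4.39e+11, so δQ = 0.114 × 4.39e+11 = 4.99e+10.

(4.39 ± 0.499) × 10^11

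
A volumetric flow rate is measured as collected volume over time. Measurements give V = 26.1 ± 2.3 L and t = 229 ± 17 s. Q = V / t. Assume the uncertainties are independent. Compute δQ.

0.0131 L/s

Since Q is a product/quotient, work with relative uncertainties:
  (1·δV/V)² = (1×0.0881)² = 0.00777;  (-1·δt/t)² = (-1×0.0742)² = 0.00551
δQ/Q = √(0.0133) = 0.115
Q = 0.114 L/s, so δQ = 0.115 × 0.114 = 0.0131 L/s.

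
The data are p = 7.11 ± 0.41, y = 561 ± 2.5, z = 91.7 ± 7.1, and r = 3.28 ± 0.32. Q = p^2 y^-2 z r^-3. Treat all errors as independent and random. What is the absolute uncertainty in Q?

Q is a product of powers, so relative uncertainties combine in quadrature:
  (2·δp/p)² = (2×0.0577)² = 0.0133;  (-2·δy/y)² = (-2×0.00446)² = 7.94e-05;  (1·δz/z)² = (1×0.0774)² = 0.00599;  (-3·δr/r)² = (-3×0.0976)² = 0.0857
δQ/Q = √(0.105) = 0.324
Q = 0.000417, so δQ = 0.324 × 0.000417 = 0.000135.

0.000135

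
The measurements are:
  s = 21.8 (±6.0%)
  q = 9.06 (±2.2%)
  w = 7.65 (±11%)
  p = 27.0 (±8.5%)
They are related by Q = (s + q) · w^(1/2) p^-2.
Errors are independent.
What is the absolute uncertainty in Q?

Let u = s + q = 30.9. δu = √(δs² + δq²) = √(1.71 + 0.0397) = 1.32, so δu/u = 0.0429.
Q is then a monomial in u, w, p:
δQ/Q = √((δu/u)² + (½·δw/w)² + (-2·δp/p)²) = √(0.00184 + 0.00302 + 0.0289) = 0.184
Q = 0.117, so δQ = 0.184 × 0.117 = 0.0215.

0.0215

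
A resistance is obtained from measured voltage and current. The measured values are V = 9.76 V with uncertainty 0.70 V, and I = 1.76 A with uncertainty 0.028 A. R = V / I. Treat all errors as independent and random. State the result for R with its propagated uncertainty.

5.55 ± 0.407 Ω

Since R is a product/quotient, work with relative uncertainties:
  (1·δV/V)² = (1×0.0717)² = 0.00514;  (-1·δI/I)² = (-1×0.0159)² = 0.000253
δR/R = √(0.00540) = 0.0735
R = 5.55 Ω, so δR = 0.0735 × 5.55 = 0.407 Ω.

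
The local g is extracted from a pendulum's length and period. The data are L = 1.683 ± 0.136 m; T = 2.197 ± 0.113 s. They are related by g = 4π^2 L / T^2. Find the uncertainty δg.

1.80 m/s^2

g is a product of powers, so relative uncertainties combine in quadrature:
  (1·δL/L)² = (1×0.0808)² = 0.00653;  (-2·δT/T)² = (-2×0.0514)² = 0.0106
δg/g = √(0.0171) = 0.131
g = 13.77 m/s^2, so δg = 0.131 × 13.77 = 1.80 m/s^2.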